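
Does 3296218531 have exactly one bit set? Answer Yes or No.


0b11000100011110000100110110100011. Multiple bits set => No

No


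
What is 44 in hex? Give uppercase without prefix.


44 = 2C hex

2C


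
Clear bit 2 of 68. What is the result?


68 & ~(1 << 2) = 64

64


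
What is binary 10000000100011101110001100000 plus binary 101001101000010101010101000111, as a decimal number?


10000000100011101110001100000 + 101001101000010101010101000111 = 111001101100110011000110100111 = 968044967

968044967


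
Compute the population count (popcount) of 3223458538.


0b11000000001000100001001011101010 has 11 set bits

11


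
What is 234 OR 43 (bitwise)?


0b11101010 | 0b101011 = 0b11101011 = 235

235


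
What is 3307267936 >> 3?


0b11000101001000001110011101100000 >> 3 = 0b11000101001000001110011101100 = 413408492

413408492


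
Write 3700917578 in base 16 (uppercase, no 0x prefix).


3700917578 = DC97854A hex

DC97854A


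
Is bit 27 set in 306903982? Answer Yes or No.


0b10010010010101111101110101110, bit 27 = 0. No

No


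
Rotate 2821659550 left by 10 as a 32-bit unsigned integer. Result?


Rotate 0b10101000001011110001101110011110 left by 10 (32-bit) = 0b10111100011011100111101010100000 = 3161356960

3161356960


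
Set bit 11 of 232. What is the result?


232 | (1 << 11) = 232 | 2048 = 2280

2280


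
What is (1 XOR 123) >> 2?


Step 1: 1 ^ 123 = 122
Step 2: 122 >> 2 = 30

30


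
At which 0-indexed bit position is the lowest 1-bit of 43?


0b101011. Lowest set bit at position 0

0


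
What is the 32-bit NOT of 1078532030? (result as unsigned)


~0b1000000010010010001011110111110 = 0b10111111101101101110100001000001 = 3216435265 (32-bit unsigned)

3216435265


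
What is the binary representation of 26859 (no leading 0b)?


26859 = 110100011101011 in binary

110100011101011


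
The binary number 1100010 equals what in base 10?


1100010 in decimal = 98

98


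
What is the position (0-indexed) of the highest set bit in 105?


0b1101001. Highest set bit at position 6

6


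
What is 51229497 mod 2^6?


51229497 & 63 = 57

57


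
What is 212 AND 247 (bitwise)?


0b11010100 & 0b11110111 = 0b11010100 = 212

212


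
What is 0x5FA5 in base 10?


5FA5 hex = 24485 decimal

24485


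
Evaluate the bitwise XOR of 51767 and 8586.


0b1100101000110111 ^ 0b10000110001010 = 0b1110101110111101 = 60349

60349


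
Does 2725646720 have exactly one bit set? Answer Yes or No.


0b10100010011101100001000110000000. Multiple bits set => No

No


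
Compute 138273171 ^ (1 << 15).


138273171 ^ (1 << 15) = 138273171 ^ 32768 = 138240403

138240403


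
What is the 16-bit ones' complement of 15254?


15254 ^ 65535 = 50281

50281


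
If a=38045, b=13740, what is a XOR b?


38045 ^ 13740 = 41265

41265


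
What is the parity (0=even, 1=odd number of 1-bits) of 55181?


0b1101011110001101 has 10 ones => parity 0

0


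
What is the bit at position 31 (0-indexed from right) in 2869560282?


0b10101011000010100000001111011010, position 31 = 1

1


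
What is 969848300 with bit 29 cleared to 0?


969848300 & ~(1 << 29) = 432977388

432977388


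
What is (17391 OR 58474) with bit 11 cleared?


Step 1: 17391 | 58474 = 59375
Step 2: 59375 & ~(1 << 11) = 59375

59375


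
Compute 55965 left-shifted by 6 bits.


0b1101101010011101 << 6 = 0b1101101010011101000000 = 3581760

3581760


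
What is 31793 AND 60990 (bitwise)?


0b111110000110001 & 0b1110111000111110 = 0b110110000110000 = 27696

27696


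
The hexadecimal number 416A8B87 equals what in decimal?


416A8B87 hex = 1097501575 decimal

1097501575


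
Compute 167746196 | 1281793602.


0b1001111111111001101010010100 | 0b1001100011001101001111001000010 = 0b1001101111111111001111011010110 = 1308597974

1308597974


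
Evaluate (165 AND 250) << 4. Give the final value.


Step 1: 165 & 250 = 160
Step 2: 160 << 4 = 2560

2560


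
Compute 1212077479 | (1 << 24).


1212077479 | (1 << 24) = 1212077479 | 16777216 = 1228854695

1228854695


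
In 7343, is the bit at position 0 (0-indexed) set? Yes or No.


0b1110010101111, bit 0 = 1. Yes

Yes


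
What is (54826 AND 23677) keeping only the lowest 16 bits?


Step 1: 54826 & 23677 = 21544
Step 2: 21544 & 65535 = 21544

21544


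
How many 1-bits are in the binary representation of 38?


0b100110 has 3 set bits

3


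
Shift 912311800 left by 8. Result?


0b110110011000001100010111111000 << 8 = 0b11011001100000110001011111100000000000 = 233551820800

233551820800


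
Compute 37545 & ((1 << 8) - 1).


37545 & 255 = 169

169


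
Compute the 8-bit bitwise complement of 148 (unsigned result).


~0b10010100 = 0b1101011 = 107 (8-bit unsigned)

107


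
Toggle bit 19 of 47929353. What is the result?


47929353 ^ (1 << 19) = 47929353 ^ 524288 = 47405065

47405065


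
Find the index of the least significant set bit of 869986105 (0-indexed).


0b110011110110101110111100111001. Lowest set bit at position 0

0


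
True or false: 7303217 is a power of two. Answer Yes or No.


0b11011110111000000110001. Multiple bits set => No

No


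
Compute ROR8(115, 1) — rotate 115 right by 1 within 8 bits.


Rotate 0b1110011 right by 1 (8-bit) = 0b10111001 = 185

185


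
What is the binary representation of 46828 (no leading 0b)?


46828 = 1011011011101100 in binary

1011011011101100


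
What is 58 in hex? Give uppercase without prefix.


58 = 3A hex

3A


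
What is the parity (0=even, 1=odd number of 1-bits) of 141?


0b10001101 has 4 ones => parity 0

0


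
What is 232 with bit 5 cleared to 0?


232 & ~(1 << 5) = 200

200


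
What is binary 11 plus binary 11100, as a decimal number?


11 + 11100 = 11111 = 31

31


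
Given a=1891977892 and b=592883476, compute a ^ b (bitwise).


1891977892 ^ 592883476 = 1402201520

1402201520


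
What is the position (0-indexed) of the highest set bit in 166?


0b10100110. Highest set bit at position 7

7


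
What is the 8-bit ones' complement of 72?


72 ^ 255 = 183

183


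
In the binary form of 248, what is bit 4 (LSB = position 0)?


0b11111000, position 4 = 1

1


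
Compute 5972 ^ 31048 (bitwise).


0b1011101010100 ^ 0b111100101001000 = 0b110111000011100 = 28188

28188


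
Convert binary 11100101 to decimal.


11100101 in decimal = 229

229


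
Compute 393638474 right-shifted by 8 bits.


0b10111011101100111001001001010 >> 8 = 0b101110111011001110010 = 1537650

1537650


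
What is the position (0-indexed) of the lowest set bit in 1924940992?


0b1110010101111000100010011000000. Lowest set bit at position 6

6


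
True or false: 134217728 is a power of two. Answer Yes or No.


0b1000000000000000000000000000. Only one bit set => Yes

Yes


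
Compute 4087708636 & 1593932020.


0b11110011101001010111101111011100 & 0b1011111000000010111100011110100 = 0b1010011000000010111100011010100 = 1392605396

1392605396


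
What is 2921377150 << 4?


0b10101110001000001010110101111110 << 4 = 0b101011100010000010101101011111100000 = 46742034400

46742034400


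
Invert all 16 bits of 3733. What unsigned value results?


3733 ^ 65535 = 61802

61802


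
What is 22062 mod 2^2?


22062 & 3 = 2

2


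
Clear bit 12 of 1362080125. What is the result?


1362080125 & ~(1 << 12) = 1362076029

1362076029


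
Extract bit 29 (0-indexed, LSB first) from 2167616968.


0b10000001001100110011010111001000, position 29 = 0

0


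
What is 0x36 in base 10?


36 hex = 54 decimal

54


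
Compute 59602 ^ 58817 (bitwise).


0b1110100011010010 ^ 0b1110010111000001 = 0b110100010011 = 3347

3347


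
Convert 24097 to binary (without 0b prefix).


24097 = 101111000100001 in binary

101111000100001


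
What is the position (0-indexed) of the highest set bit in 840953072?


0b110010000111111110110011110000. Highest set bit at position 29

29


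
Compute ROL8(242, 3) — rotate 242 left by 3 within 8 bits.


Rotate 0b11110010 left by 3 (8-bit) = 0b10010111 = 151

151


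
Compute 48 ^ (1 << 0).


48 ^ (1 << 0) = 48 ^ 1 = 49

49


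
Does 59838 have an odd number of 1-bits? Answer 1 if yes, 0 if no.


0b1110100110111110 has 11 ones => parity 1

1


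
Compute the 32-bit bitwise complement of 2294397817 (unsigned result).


~0b10001000110000011011101101111001 = 0b1110111001111100100010010000110 = 2000569478 (32-bit unsigned)

2000569478


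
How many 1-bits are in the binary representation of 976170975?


0b111010001011110010111111011111 has 21 set bits

21


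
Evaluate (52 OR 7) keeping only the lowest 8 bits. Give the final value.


Step 1: 52 | 7 = 55
Step 2: 55 & 255 = 55

55


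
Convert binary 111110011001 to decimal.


111110011001 in decimal = 3993

3993


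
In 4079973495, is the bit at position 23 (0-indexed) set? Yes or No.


0b11110011001011110111010001110111, bit 23 = 0. No

No


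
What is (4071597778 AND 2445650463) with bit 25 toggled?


Step 1: 4071597778 & 2445650463 = 2424676882
Step 2: 2424676882 ^ (1 << 25) = 2424676882 ^ 33554432 = 2458231314

2458231314


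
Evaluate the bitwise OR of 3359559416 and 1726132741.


0b11001000001111101100111011111000 | 0b1100110111000101011001000000101 = 0b11101110111111101111111011111101 = 4009688829

4009688829


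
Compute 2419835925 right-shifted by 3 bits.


0b10010000001110111100010000010101 >> 3 = 0b10010000001110111100010000010 = 302479490

302479490


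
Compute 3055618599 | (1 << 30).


3055618599 | (1 << 30) = 3055618599 | 1073741824 = 4129360423

4129360423


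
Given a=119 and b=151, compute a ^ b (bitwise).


119 ^ 151 = 224

224


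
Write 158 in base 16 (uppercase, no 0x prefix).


158 = 9E hex

9E


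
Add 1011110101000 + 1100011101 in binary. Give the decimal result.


1011110101000 + 1100011101 = 1101011000101 = 6853

6853


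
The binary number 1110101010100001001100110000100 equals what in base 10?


1110101010100001001100110000100 in decimal = 1968216452

1968216452


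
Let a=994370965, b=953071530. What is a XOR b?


994370965 ^ 953071530 = 59396671

59396671


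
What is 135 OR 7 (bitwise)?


0b10000111 | 0b111 = 0b10000111 = 135

135


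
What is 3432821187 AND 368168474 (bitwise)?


0b11001100100111001011000111000011 & 0b10101111100011100111000011010 = 0b100100100001000000000000010 = 76578818

76578818


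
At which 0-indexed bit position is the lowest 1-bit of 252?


0b11111100. Lowest set bit at position 2

2


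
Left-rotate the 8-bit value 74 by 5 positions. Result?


Rotate 0b1001010 left by 5 (8-bit) = 0b1001001 = 73

73


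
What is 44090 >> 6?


0b1010110000111010 >> 6 = 0b1010110000 = 688

688


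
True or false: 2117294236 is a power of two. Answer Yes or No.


0b1111110001100110101100010011100. Multiple bits set => No

No


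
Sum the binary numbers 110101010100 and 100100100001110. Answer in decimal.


110101010100 + 100100100001110 = 101011001100010 = 22114

22114


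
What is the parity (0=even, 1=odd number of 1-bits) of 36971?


0b1001000001101011 has 7 ones => parity 1

1


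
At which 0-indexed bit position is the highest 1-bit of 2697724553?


0b10100000110011000000001010001001. Highest set bit at position 31

31


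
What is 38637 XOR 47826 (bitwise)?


0b1001011011101101 ^ 0b1011101011010010 = 0b10110000111111 = 11327

11327


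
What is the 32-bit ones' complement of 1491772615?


1491772615 ^ 4294967295 = 2803194680

2803194680


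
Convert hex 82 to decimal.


82 hex = 130 decimal

130


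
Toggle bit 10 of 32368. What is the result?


32368 ^ (1 << 10) = 32368 ^ 1024 = 31344

31344


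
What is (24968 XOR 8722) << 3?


Step 1: 24968 ^ 8722 = 17306
Step 2: 17306 << 3 = 138448

138448


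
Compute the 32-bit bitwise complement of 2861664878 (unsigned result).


~0b10101010100100011000101001101110 = 0b1010101011011100111010110010001 = 1433302417 (32-bit unsigned)

1433302417


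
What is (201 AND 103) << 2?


Step 1: 201 & 103 = 65
Step 2: 65 << 2 = 260

260


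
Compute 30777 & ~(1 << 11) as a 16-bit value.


30777 & ~(1 << 11) = 28729

28729


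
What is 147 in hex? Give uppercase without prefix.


147 = 93 hex

93


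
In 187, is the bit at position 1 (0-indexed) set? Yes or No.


0b10111011, bit 1 = 1. Yes

Yes


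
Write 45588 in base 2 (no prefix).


45588 = 1011001000010100 in binary

1011001000010100


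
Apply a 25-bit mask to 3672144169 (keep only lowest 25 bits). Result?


3672144169 & 33554431 = 14711081

14711081


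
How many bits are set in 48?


0b110000 has 2 set bits

2


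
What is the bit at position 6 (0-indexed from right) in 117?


0b1110101, position 6 = 1

1


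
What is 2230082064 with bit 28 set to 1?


2230082064 | (1 << 28) = 2230082064 | 268435456 = 2498517520

2498517520


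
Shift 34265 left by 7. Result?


0b1000010111011001 << 7 = 0b10000101110110010000000 = 4385920

4385920


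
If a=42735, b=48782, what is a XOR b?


42735 ^ 48782 = 6241

6241


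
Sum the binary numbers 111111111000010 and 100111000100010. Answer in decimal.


111111111000010 + 100111000100010 = 1100110111100100 = 52708

52708


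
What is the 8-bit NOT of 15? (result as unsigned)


~0b1111 = 0b11110000 = 240 (8-bit unsigned)

240


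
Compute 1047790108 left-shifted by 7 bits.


0b111110011101000000001000011100 << 7 = 0b1111100111010000000010000111000000000 = 134117133824

134117133824


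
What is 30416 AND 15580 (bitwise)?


0b111011011010000 & 0b11110011011100 = 0b11010011010000 = 13520

13520


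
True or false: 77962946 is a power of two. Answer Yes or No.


0b100101001011001111011000010. Multiple bits set => No

No


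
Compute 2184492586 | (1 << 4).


2184492586 | (1 << 4) = 2184492586 | 16 = 2184492602

2184492602


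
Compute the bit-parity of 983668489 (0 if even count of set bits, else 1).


0b111010101000011001011100001001 has 14 ones => parity 0

0


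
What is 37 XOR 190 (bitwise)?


0b100101 ^ 0b10111110 = 0b10011011 = 155

155


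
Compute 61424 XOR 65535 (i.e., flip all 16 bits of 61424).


61424 ^ 65535 = 4111

4111


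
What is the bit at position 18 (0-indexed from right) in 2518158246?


0b10010110000110000000101110100110, position 18 = 0

0


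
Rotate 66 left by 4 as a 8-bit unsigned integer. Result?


Rotate 0b1000010 left by 4 (8-bit) = 0b100100 = 36

36


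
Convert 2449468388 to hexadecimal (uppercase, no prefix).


2449468388 = 91FFEBE4 hex

91FFEBE4


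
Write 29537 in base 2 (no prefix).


29537 = 111001101100001 in binary

111001101100001


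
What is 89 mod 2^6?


89 & 63 = 25

25


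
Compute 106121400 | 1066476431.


0b110010100110100100010111000 | 0b111111100100010010001110001111 = 0b111111110100110110101110111111 = 1070820287

1070820287


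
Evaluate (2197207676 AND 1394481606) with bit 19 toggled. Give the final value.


Step 1: 2197207676 & 1394481606 = 35002436
Step 2: 35002436 ^ (1 << 19) = 35002436 ^ 524288 = 35526724

35526724


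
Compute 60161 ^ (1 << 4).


60161 ^ (1 << 4) = 60161 ^ 16 = 60177

60177


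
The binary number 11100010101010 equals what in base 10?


11100010101010 in decimal = 14506

14506


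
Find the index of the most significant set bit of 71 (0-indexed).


0b1000111. Highest set bit at position 6

6


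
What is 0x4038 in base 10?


4038 hex = 16440 decimal

16440


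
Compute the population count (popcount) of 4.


0b100 has 1 set bits

1


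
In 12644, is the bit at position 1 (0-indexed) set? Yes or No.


0b11000101100100, bit 1 = 0. No

No


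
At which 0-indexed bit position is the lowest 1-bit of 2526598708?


0b10010110100110001101011000110100. Lowest set bit at position 2

2


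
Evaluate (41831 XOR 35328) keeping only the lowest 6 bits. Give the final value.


Step 1: 41831 ^ 35328 = 10599
Step 2: 10599 & 63 = 39

39


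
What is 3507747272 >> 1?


0b11010001000100111111100111001000 >> 1 = 0b1101000100010011111110011100100 = 1753873636

1753873636


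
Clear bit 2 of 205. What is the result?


205 & ~(1 << 2) = 201

201


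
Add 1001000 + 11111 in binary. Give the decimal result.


1001000 + 11111 = 1100111 = 103

103


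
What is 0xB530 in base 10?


B530 hex = 46384 decimal

46384


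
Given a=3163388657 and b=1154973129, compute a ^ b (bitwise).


3163388657 ^ 1154973129 = 4166649656

4166649656


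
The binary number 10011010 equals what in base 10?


10011010 in decimal = 154

154


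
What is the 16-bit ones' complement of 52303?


52303 ^ 65535 = 13232

13232


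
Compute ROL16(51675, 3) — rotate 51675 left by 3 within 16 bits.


Rotate 0b1100100111011011 left by 3 (16-bit) = 0b100111011011110 = 20190

20190


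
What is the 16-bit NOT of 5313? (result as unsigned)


~0b1010011000001 = 0b1110101100111110 = 60222 (16-bit unsigned)

60222


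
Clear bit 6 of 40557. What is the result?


40557 & ~(1 << 6) = 40493

40493


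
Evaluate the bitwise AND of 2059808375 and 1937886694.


0b1111010110001100010111001110111 & 0b1110011100000011100110111100110 = 0b1110010100000000000110001100110 = 1920994406

1920994406


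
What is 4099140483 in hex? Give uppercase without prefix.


4099140483 = F453EB83 hex

F453EB83


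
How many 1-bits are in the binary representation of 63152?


0b1111011010110000 has 9 set bits

9


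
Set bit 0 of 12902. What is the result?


12902 | (1 << 0) = 12902 | 1 = 12903

12903


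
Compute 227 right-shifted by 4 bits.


0b11100011 >> 4 = 0b1110 = 14

14


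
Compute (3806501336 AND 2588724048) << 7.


Step 1: 3806501336 & 2588724048 = 2185267536
Step 2: 2185267536 << 7 = 279714244608

279714244608


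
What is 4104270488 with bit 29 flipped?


4104270488 ^ (1 << 29) = 4104270488 ^ 536870912 = 3567399576

3567399576


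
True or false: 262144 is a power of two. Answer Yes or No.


0b1000000000000000000. Only one bit set => Yes

Yes


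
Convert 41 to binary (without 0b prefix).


41 = 101001 in binary

101001


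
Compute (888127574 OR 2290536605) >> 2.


Step 1: 888127574 | 2290536605 = 3169833183
Step 2: 3169833183 >> 2 = 792458295

792458295


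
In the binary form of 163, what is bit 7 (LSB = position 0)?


0b10100011, position 7 = 1

1


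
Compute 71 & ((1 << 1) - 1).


71 & 1 = 1

1


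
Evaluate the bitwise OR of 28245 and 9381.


0b110111001010101 | 0b10010010100101 = 0b110111011110101 = 28405

28405


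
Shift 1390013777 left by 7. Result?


0b1010010110110011110110101010001 << 7 = 0b10100101101100111101101010100010000000 = 177921763456

177921763456


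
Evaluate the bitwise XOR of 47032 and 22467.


0b1011011110111000 ^ 0b101011111000011 = 0b1110000001111011 = 57467

57467


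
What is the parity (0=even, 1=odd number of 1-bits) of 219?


0b11011011 has 6 ones => parity 0

0


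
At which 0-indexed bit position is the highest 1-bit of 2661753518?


0b10011110101001110010001010101110. Highest set bit at position 31

31


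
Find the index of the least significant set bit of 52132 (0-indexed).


0b1100101110100100. Lowest set bit at position 2

2


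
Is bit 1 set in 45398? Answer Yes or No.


0b1011000101010110, bit 1 = 1. Yes

Yes


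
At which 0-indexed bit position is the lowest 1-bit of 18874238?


0b1000111111111111101111110. Lowest set bit at position 1

1


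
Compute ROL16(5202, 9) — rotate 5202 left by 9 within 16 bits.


Rotate 0b1010001010010 left by 9 (16-bit) = 0b1010010000101000 = 42024

42024


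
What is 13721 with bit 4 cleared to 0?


13721 & ~(1 << 4) = 13705

13705


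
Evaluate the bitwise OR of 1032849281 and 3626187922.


0b111101100100000000011110000001 | 0b11011000001000110011110010010010 = 0b11111101101100110011111110010011 = 4256382867

4256382867


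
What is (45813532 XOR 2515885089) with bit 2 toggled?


Step 1: 45813532 ^ 2515885089 = 2538492733
Step 2: 2538492733 ^ (1 << 2) = 2538492733 ^ 4 = 2538492729

2538492729


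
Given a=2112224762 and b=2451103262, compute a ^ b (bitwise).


2112224762 ^ 2451103262 = 4026344420

4026344420


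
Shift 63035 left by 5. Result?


0b1111011000111011 << 5 = 0b111101100011101100000 = 2017120

2017120


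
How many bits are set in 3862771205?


0b11100110001111010011011000000101 has 16 set bits

16


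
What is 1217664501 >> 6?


0b1001000100101000001010111110101 >> 6 = 0b1001000100101000001010111 = 19026007

19026007


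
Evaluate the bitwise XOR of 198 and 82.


0b11000110 ^ 0b1010010 = 0b10010100 = 148

148


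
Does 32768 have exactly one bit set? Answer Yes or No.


0b1000000000000000. Only one bit set => Yes

Yes


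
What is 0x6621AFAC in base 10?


6621AFAC hex = 1713483692 decimal

1713483692


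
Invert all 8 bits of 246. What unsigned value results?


246 ^ 255 = 9

9


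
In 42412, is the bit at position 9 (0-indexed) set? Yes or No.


0b1010010110101100, bit 9 = 0. No

No


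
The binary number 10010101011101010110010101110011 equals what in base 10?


10010101011101010110010101110011 in decimal = 2507498867

2507498867


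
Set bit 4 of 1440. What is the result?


1440 | (1 << 4) = 1440 | 16 = 1456

1456


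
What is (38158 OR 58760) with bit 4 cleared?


Step 1: 38158 | 58760 = 62862
Step 2: 62862 & ~(1 << 4) = 62862

62862


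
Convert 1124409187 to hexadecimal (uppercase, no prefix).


1124409187 = 43051F63 hex

43051F63


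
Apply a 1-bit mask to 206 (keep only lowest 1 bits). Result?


206 & 1 = 0

0


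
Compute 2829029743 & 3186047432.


0b10101000100111111001000101101111 & 0b10111101111001110011100111001000 = 0b10101000100001110001000101001000 = 2827424072

2827424072


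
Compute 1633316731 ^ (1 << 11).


1633316731 ^ (1 << 11) = 1633316731 ^ 2048 = 1633314683

1633314683


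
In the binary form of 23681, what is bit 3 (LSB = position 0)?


0b101110010000001, position 3 = 0

0


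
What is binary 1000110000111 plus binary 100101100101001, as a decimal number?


1000110000111 + 100101100101001 = 101110010110000 = 23728

23728


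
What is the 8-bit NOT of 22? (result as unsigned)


~0b10110 = 0b11101001 = 233 (8-bit unsigned)

233


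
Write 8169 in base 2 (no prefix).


8169 = 1111111101001 in binary

1111111101001


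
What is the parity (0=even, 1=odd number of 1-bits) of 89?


0b1011001 has 4 ones => parity 0

0


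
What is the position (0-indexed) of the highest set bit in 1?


0b1. Highest set bit at position 0

0


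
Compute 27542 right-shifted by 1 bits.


0b110101110010110 >> 1 = 0b11010111001011 = 13771

13771


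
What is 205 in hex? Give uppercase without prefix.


205 = CD hex

CD


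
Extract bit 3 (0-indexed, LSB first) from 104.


0b1101000, position 3 = 1

1


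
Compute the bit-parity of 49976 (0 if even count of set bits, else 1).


0b1100001100111000 has 7 ones => parity 1

1


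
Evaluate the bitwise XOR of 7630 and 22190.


0b1110111001110 ^ 0b101011010101110 = 0b100101101100000 = 19296

19296


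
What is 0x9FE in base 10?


9FE hex = 2558 decimal

2558


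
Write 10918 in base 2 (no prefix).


10918 = 10101010100110 in binary

10101010100110


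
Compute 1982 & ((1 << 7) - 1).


1982 & 127 = 62

62


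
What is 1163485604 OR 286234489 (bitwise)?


0b1000101010110010110000110100100 | 0b10001000011111001011101111001 = 0b1010101010111111111011111111101 = 1432352765

1432352765


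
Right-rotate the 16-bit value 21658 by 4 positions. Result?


Rotate 0b101010010011010 right by 4 (16-bit) = 0b1010010101001001 = 42313

42313


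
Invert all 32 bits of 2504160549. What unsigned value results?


2504160549 ^ 4294967295 = 1790806746

1790806746


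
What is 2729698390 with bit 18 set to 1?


2729698390 | (1 << 18) = 2729698390 | 262144 = 2729960534

2729960534


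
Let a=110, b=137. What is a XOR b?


110 ^ 137 = 231

231


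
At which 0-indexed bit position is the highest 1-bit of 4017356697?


0b11101111011100111111111110011001. Highest set bit at position 31

31


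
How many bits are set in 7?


0b111 has 3 set bits

3


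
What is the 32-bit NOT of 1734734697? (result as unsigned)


~0b1100111011001011111001101101001 = 0b10011000100110100000110010010110 = 2560232598 (32-bit unsigned)

2560232598


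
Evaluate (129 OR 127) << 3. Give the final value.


Step 1: 129 | 127 = 255
Step 2: 255 << 3 = 2040

2040


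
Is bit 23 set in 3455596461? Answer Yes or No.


0b11001101111110000011011110101101, bit 23 = 1. Yes

Yes


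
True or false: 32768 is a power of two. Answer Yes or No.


0b1000000000000000. Only one bit set => Yes

Yes


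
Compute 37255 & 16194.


0b1001000110000111 & 0b11111101000010 = 0b1000100000010 = 4354

4354


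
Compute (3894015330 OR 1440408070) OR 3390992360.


Step 1: 3894015330 | 1440408070 = 4259051366
Step 2: 4259051366 | 3390992360 = 4292870126

4292870126


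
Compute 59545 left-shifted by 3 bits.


0b1110100010011001 << 3 = 0b1110100010011001000 = 476360

476360


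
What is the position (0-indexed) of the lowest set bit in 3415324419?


0b11001011100100011011011100000011. Lowest set bit at position 0

0


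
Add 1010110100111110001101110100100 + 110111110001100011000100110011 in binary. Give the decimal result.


1010110100111110001101110100100 + 110111110001100011000100110011 = 10001110011001010100110011010111 = 2389003479

2389003479


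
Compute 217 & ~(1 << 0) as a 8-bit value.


217 & ~(1 << 0) = 216

216


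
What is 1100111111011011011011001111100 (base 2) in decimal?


1100111111011011011011001111100 in decimal = 1743631996

1743631996


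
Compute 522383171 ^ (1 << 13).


522383171 ^ (1 << 13) = 522383171 ^ 8192 = 522374979

522374979


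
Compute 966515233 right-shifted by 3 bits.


0b111001100110111101101000100001 >> 3 = 0b111001100110111101101000100 = 120814404

120814404


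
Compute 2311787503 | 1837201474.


0b10001001110010110001001111101111 | 0b1101101100000010111100001000010 = 0b11101101110010110111101111101111 = 3989535727

3989535727


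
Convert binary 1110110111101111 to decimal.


1110110111101111 in decimal = 60911

60911


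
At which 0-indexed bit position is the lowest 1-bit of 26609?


0b110011111110001. Lowest set bit at position 0

0


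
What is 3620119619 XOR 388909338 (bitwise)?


0b11010111110001101010010001000011 ^ 0b10111001011100100100100011010 = 0b11000000111010001110110101011001 = 3236490585

3236490585


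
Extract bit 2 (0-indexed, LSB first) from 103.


0b1100111, position 2 = 1

1


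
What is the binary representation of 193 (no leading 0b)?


193 = 11000001 in binary

11000001


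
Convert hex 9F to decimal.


9F hex = 159 decimal

159


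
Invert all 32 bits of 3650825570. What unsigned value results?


3650825570 ^ 4294967295 = 644141725

644141725


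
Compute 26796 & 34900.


0b110100010101100 & 0b1000100001010100 = 0b100000000100 = 2052

2052


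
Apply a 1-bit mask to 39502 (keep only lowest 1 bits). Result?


39502 & 1 = 0

0


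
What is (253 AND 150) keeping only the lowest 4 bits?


Step 1: 253 & 150 = 148
Step 2: 148 & 15 = 4

4


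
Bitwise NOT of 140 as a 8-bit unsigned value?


~0b10001100 = 0b1110011 = 115 (8-bit unsigned)

115


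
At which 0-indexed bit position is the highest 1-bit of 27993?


0b110110101011001. Highest set bit at position 14

14


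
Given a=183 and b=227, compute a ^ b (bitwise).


183 ^ 227 = 84

84


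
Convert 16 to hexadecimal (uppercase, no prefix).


16 = 10 hex

10


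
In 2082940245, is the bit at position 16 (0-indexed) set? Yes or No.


0b1111100001001110010010101010101, bit 16 = 1. Yes

Yes


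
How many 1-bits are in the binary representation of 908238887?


0b110110001000101010000000100111 has 12 set bits

12


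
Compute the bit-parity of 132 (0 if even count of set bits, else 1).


0b10000100 has 2 ones => parity 0

0


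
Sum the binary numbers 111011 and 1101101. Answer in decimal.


111011 + 1101101 = 10101000 = 168

168


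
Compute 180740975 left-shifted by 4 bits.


0b1010110001011110001101101111 << 4 = 0b10101100010111100011011011110000 = 2891855600

2891855600


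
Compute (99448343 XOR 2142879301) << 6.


Step 1: 99448343 ^ 2142879301 = 2052376658
Step 2: 2052376658 << 6 = 131352106112

131352106112


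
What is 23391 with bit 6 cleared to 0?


23391 & ~(1 << 6) = 23327

23327


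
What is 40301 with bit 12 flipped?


40301 ^ (1 << 12) = 40301 ^ 4096 = 36205

36205


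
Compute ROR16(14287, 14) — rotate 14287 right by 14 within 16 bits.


Rotate 0b11011111001111 right by 14 (16-bit) = 0b1101111100111100 = 57148

57148


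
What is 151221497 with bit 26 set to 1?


151221497 | (1 << 26) = 151221497 | 67108864 = 218330361

218330361


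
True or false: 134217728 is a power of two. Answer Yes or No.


0b1000000000000000000000000000. Only one bit set => Yes

Yes


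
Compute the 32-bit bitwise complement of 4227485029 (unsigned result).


~0b11111011111110100100110101100101 = 0b100000001011011001010011010 = 67482266 (32-bit unsigned)

67482266


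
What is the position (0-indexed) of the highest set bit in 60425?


0b1110110000001001. Highest set bit at position 15

15


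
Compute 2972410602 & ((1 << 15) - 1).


2972410602 & 32767 = 25322

25322


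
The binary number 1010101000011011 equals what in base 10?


1010101000011011 in decimal = 43547

43547


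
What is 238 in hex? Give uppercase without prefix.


238 = EE hex

EE


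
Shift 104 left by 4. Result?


0b1101000 << 4 = 0b11010000000 = 1664

1664


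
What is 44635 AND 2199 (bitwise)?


0b1010111001011011 & 0b100010010111 = 0b100000010011 = 2067

2067


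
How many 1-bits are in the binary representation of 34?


0b100010 has 2 set bits

2


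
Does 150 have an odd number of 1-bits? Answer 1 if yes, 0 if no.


0b10010110 has 4 ones => parity 0

0


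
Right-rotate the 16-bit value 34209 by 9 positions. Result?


Rotate 0b1000010110100001 right by 9 (16-bit) = 0b1101000011000010 = 53442

53442


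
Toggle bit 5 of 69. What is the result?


69 ^ (1 << 5) = 69 ^ 32 = 101

101


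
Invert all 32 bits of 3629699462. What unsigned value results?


3629699462 ^ 4294967295 = 665267833

665267833


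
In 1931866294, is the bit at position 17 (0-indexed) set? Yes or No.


0b1110011001001011111000010110110, bit 17 = 0. No

No


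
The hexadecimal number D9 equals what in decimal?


D9 hex = 217 decimal

217


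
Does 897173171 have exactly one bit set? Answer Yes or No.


0b110101011110011100011010110011. Multiple bits set => No

No


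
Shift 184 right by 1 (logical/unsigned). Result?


0b10111000 >> 1 = 0b1011100 = 92

92


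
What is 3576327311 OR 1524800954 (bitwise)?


0b11010101001010100110110010001111 | 0b1011010111000101001110110111010 = 0b11011111111010101111110110111111 = 3756719551

3756719551


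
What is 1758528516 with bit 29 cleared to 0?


1758528516 & ~(1 << 29) = 1221657604

1221657604


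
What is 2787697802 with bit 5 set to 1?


2787697802 | (1 << 5) = 2787697802 | 32 = 2787697834

2787697834


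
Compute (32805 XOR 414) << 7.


Step 1: 32805 ^ 414 = 33211
Step 2: 33211 << 7 = 4251008

4251008


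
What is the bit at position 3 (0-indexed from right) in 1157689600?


0b1000101000000001111000100000000, position 3 = 0

0


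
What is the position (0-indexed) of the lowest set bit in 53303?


0b1101000000110111. Lowest set bit at position 0

0


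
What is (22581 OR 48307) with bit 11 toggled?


Step 1: 22581 | 48307 = 64695
Step 2: 64695 ^ (1 << 11) = 64695 ^ 2048 = 62647

62647


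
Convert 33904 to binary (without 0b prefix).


33904 = 1000010001110000 in binary

1000010001110000


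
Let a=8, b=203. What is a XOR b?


8 ^ 203 = 195

195


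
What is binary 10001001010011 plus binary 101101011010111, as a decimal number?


10001001010011 + 101101011010111 = 111110100101010 = 32042

32042


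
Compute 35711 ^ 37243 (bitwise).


0b1000101101111111 ^ 0b1001000101111011 = 0b1101000000100 = 6660

6660


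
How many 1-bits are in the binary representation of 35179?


0b1000100101101011 has 8 set bits

8


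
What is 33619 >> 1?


0b1000001101010011 >> 1 = 0b100000110101001 = 16809

16809


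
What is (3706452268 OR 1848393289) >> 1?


Step 1: 3706452268 | 1848393289 = 4277141357
Step 2: 4277141357 >> 1 = 2138570678

2138570678


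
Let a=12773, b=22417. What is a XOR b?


12773 ^ 22417 = 26228

26228


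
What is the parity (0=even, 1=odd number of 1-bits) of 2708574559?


0b10100001011100011001000101011111 has 16 ones => parity 0

0


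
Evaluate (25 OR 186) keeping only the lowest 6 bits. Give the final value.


Step 1: 25 | 186 = 187
Step 2: 187 & 63 = 59

59


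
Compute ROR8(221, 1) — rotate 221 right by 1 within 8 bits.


Rotate 0b11011101 right by 1 (8-bit) = 0b11101110 = 238

238


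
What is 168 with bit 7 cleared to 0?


168 & ~(1 << 7) = 40

40


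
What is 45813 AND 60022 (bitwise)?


0b1011001011110101 & 0b1110101001110110 = 0b1010001001110100 = 41588

41588


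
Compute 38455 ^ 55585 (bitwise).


0b1001011000110111 ^ 0b1101100100100001 = 0b100111100010110 = 20246

20246


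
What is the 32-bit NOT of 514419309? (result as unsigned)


~0b11110101010010110101001101101 = 0b11100001010101101001010110010010 = 3780547986 (32-bit unsigned)

3780547986


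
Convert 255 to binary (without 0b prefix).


255 = 11111111 in binary

11111111


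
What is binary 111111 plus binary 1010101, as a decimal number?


111111 + 1010101 = 10010100 = 148

148


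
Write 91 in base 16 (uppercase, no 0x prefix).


91 = 5B hex

5B


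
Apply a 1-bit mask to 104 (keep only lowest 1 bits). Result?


104 & 1 = 0

0


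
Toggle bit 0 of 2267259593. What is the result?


2267259593 ^ (1 << 0) = 2267259593 ^ 1 = 2267259592

2267259592


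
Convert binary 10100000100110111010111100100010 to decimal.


10100000100110111010111100100010 in decimal = 2694557474

2694557474


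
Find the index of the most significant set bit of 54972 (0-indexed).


0b1101011010111100. Highest set bit at position 15

15


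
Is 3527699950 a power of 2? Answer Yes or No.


0b11010010010001000110110111101110. Multiple bits set => No

No


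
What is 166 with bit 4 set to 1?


166 | (1 << 4) = 166 | 16 = 182

182


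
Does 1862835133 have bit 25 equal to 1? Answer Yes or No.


0b1101111000010001001101110111101, bit 25 = 1. Yes

Yes


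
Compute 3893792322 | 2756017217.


0b11101000000101101000111001000010 | 0b10100100010001010111110001000001 = 0b11101100010101111111111001000011 = 3965189699

3965189699


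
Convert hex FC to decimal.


FC hex = 252 decimal

252


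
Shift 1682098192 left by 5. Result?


0b1100100010000101100100000010000 << 5 = 0b110010001000010110010000001000000000 = 53827142144

53827142144


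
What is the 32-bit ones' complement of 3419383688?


3419383688 ^ 4294967295 = 875583607

875583607


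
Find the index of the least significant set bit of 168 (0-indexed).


0b10101000. Lowest set bit at position 3

3


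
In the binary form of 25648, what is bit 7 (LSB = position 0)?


0b110010000110000, position 7 = 0

0


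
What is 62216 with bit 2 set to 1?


62216 | (1 << 2) = 62216 | 4 = 62220

62220


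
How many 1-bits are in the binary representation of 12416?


0b11000010000000 has 3 set bits

3


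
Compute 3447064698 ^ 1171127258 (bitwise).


0b11001101011101100000100001111010 ^ 0b1000101110011011111101111011010 = 0b10001000101110111111001110100000 = 2294018976

2294018976


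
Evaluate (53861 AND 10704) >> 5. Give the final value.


Step 1: 53861 & 10704 = 64
Step 2: 64 >> 5 = 2

2


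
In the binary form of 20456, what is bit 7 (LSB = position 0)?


0b100111111101000, position 7 = 1

1


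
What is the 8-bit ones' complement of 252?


252 ^ 255 = 3

3


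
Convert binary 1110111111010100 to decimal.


1110111111010100 in decimal = 61396

61396


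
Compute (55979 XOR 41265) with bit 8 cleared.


Step 1: 55979 ^ 41265 = 31642
Step 2: 31642 & ~(1 << 8) = 31386

31386


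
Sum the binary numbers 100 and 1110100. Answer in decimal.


100 + 1110100 = 1111000 = 120

120


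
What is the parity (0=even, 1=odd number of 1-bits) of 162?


0b10100010 has 3 ones => parity 1

1


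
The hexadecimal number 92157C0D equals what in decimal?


92157C0D hex = 2450881549 decimal

2450881549


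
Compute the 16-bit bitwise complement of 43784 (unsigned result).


~0b1010101100001000 = 0b101010011110111 = 21751 (16-bit unsigned)

21751


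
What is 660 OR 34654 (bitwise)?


0b1010010100 | 0b1000011101011110 = 0b1000011111011110 = 34782

34782


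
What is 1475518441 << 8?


0b1010111111100101001111111101001 << 8 = 0b101011111110010100111111110100100000000 = 377732720896

377732720896


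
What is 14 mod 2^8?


14 & 255 = 14

14


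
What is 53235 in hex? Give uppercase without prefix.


53235 = CFF3 hex

CFF3


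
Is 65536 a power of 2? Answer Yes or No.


0b10000000000000000. Only one bit set => Yes

Yes


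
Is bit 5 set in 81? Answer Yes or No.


0b1010001, bit 5 = 0. No

No


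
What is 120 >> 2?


0b1111000 >> 2 = 0b11110 = 30

30


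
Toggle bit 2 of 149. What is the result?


149 ^ (1 << 2) = 149 ^ 4 = 145

145


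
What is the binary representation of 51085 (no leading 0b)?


51085 = 1100011110001101 in binary

1100011110001101


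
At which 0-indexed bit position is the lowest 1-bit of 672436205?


0b101000000101001000111111101101. Lowest set bit at position 0

0


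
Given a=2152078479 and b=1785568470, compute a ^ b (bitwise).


2152078479 ^ 1785568470 = 3928719449

3928719449


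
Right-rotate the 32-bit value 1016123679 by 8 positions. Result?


Rotate 0b111100100100001101000100011111 right by 8 (32-bit) = 0b11111001111001001000011010001 = 524062929

524062929


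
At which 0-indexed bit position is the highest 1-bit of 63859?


0b1111100101110011. Highest set bit at position 15

15
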